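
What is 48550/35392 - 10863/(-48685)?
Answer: 196294289/123075680 ≈ 1.5949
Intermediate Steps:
48550/35392 - 10863/(-48685) = 48550*(1/35392) - 10863*(-1/48685) = 24275/17696 + 10863/48685 = 196294289/123075680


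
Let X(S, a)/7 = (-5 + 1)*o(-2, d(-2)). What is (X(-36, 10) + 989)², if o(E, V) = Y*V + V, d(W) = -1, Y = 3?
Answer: 1212201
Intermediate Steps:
o(E, V) = 4*V (o(E, V) = 3*V + V = 4*V)
X(S, a) = 112 (X(S, a) = 7*((-5 + 1)*(4*(-1))) = 7*(-4*(-4)) = 7*16 = 112)
(X(-36, 10) + 989)² = (112 + 989)² = 1101² = 1212201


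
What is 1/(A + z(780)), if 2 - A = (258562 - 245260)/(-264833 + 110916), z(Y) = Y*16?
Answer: 153917/1921205296 ≈ 8.0115e-5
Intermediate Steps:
z(Y) = 16*Y
A = 321136/153917 (A = 2 - (258562 - 245260)/(-264833 + 110916) = 2 - 13302/(-153917) = 2 - 13302*(-1)/153917 = 2 - 1*(-13302/153917) = 2 + 13302/153917 = 321136/153917 ≈ 2.0864)
1/(A + z(780)) = 1/(321136/153917 + 16*780) = 1/(321136/153917 + 12480) = 1/(1921205296/153917) = 153917/1921205296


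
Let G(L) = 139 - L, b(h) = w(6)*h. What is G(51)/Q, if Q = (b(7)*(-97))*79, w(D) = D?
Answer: -44/160923 ≈ -0.00027342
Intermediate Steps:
b(h) = 6*h
Q = -321846 (Q = ((6*7)*(-97))*79 = (42*(-97))*79 = -4074*79 = -321846)
G(51)/Q = (139 - 1*51)/(-321846) = (139 - 51)*(-1/321846) = 88*(-1/321846) = -44/160923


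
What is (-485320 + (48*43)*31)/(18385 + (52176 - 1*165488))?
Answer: 421336/94927 ≈ 4.4385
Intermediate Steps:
(-485320 + (48*43)*31)/(18385 + (52176 - 1*165488)) = (-485320 + 2064*31)/(18385 + (52176 - 165488)) = (-485320 + 63984)/(18385 - 113312) = -421336/(-94927) = -421336*(-1/94927) = 421336/94927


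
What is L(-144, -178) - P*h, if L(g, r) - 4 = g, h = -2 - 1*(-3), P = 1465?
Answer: -1605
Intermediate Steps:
h = 1 (h = -2 + 3 = 1)
L(g, r) = 4 + g
L(-144, -178) - P*h = (4 - 144) - 1465 = -140 - 1*1465 = -140 - 1465 = -1605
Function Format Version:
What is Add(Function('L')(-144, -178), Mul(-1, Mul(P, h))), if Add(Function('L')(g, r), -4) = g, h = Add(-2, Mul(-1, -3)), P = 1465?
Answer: -1605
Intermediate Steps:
h = 1 (h = Add(-2, 3) = 1)
Function('L')(g, r) = Add(4, g)
Add(Function('L')(-144, -178), Mul(-1, Mul(P, h))) = Add(Add(4, -144), Mul(-1, Mul(1465, 1))) = Add(-140, Mul(-1, 1465)) = Add(-140, -1465) = -1605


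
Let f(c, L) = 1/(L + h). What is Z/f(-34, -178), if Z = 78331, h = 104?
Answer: -5796494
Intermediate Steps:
f(c, L) = 1/(104 + L) (f(c, L) = 1/(L + 104) = 1/(104 + L))
Z/f(-34, -178) = 78331/(1/(104 - 178)) = 78331/(1/(-74)) = 78331/(-1/74) = 78331*(-74) = -5796494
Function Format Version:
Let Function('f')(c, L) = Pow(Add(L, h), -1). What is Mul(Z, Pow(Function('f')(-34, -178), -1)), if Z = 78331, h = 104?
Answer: -5796494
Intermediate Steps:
Function('f')(c, L) = Pow(Add(104, L), -1) (Function('f')(c, L) = Pow(Add(L, 104), -1) = Pow(Add(104, L), -1))
Mul(Z, Pow(Function('f')(-34, -178), -1)) = Mul(78331, Pow(Pow(Add(104, -178), -1), -1)) = Mul(78331, Pow(Pow(-74, -1), -1)) = Mul(78331, Pow(Rational(-1, 74), -1)) = Mul(78331, -74) = -5796494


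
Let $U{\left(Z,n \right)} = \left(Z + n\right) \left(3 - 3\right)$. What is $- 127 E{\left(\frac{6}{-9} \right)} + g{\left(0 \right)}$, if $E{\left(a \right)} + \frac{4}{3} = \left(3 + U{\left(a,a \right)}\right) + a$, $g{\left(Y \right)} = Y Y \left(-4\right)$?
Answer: $-127$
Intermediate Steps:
$U{\left(Z,n \right)} = 0$ ($U{\left(Z,n \right)} = \left(Z + n\right) 0 = 0$)
$g{\left(Y \right)} = - 4 Y^{2}$ ($g{\left(Y \right)} = Y^{2} \left(-4\right) = - 4 Y^{2}$)
$E{\left(a \right)} = \frac{5}{3} + a$ ($E{\left(a \right)} = - \frac{4}{3} + \left(\left(3 + 0\right) + a\right) = - \frac{4}{3} + \left(3 + a\right) = \frac{5}{3} + a$)
$- 127 E{\left(\frac{6}{-9} \right)} + g{\left(0 \right)} = - 127 \left(\frac{5}{3} + \frac{6}{-9}\right) - 4 \cdot 0^{2} = - 127 \left(\frac{5}{3} + 6 \left(- \frac{1}{9}\right)\right) - 0 = - 127 \left(\frac{5}{3} - \frac{2}{3}\right) + 0 = \left(-127\right) 1 + 0 = -127 + 0 = -127$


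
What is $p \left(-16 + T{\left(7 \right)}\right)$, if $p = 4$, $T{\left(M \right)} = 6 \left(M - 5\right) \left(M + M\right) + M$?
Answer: $636$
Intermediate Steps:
$T{\left(M \right)} = M + 12 M \left(-5 + M\right)$ ($T{\left(M \right)} = 6 \left(-5 + M\right) 2 M + M = 6 \cdot 2 M \left(-5 + M\right) + M = 12 M \left(-5 + M\right) + M = M + 12 M \left(-5 + M\right)$)
$p \left(-16 + T{\left(7 \right)}\right) = 4 \left(-16 + 7 \left(-59 + 12 \cdot 7\right)\right) = 4 \left(-16 + 7 \left(-59 + 84\right)\right) = 4 \left(-16 + 7 \cdot 25\right) = 4 \left(-16 + 175\right) = 4 \cdot 159 = 636$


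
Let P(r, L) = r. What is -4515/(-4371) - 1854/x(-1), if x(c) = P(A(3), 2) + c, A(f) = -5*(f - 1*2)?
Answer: 451718/1457 ≈ 310.03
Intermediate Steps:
A(f) = 10 - 5*f (A(f) = -5*(f - 2) = -5*(-2 + f) = 10 - 5*f)
x(c) = -5 + c (x(c) = (10 - 5*3) + c = (10 - 15) + c = -5 + c)
-4515/(-4371) - 1854/x(-1) = -4515/(-4371) - 1854/(-5 - 1) = -4515*(-1/4371) - 1854/(-6) = 1505/1457 - 1854*(-⅙) = 1505/1457 + 309 = 451718/1457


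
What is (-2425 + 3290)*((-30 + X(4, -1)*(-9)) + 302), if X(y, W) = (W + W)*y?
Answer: 297560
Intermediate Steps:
X(y, W) = 2*W*y (X(y, W) = (2*W)*y = 2*W*y)
(-2425 + 3290)*((-30 + X(4, -1)*(-9)) + 302) = (-2425 + 3290)*((-30 + (2*(-1)*4)*(-9)) + 302) = 865*((-30 - 8*(-9)) + 302) = 865*((-30 + 72) + 302) = 865*(42 + 302) = 865*344 = 297560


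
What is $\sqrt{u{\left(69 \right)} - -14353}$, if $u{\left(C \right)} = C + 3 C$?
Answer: $\sqrt{14629} \approx 120.95$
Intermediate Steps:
$u{\left(C \right)} = 4 C$
$\sqrt{u{\left(69 \right)} - -14353} = \sqrt{4 \cdot 69 - -14353} = \sqrt{276 + 14353} = \sqrt{14629}$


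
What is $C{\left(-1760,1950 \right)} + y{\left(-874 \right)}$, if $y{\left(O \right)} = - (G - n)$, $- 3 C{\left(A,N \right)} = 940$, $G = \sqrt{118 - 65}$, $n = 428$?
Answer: $\frac{344}{3} - \sqrt{53} \approx 107.39$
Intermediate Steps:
$G = \sqrt{53} \approx 7.2801$
$C{\left(A,N \right)} = - \frac{940}{3}$ ($C{\left(A,N \right)} = \left(- \frac{1}{3}\right) 940 = - \frac{940}{3}$)
$y{\left(O \right)} = 428 - \sqrt{53}$ ($y{\left(O \right)} = - (\sqrt{53} - 428) = - (-428 + \sqrt{53}) = 428 - \sqrt{53}$)
$C{\left(-1760,1950 \right)} + y{\left(-874 \right)} = - \frac{940}{3} + \left(428 - \sqrt{53}\right) = \frac{344}{3} - \sqrt{53}$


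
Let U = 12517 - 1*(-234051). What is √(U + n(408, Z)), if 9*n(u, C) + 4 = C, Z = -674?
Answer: √2218434/3 ≈ 496.48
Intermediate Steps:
n(u, C) = -4/9 + C/9
U = 246568 (U = 12517 + 234051 = 246568)
√(U + n(408, Z)) = √(246568 + (-4/9 + (⅑)*(-674))) = √(246568 + (-4/9 - 674/9)) = √(246568 - 226/3) = √(739478/3) = √2218434/3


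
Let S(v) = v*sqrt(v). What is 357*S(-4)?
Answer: -2856*I ≈ -2856.0*I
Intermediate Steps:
S(v) = v**(3/2)
357*S(-4) = 357*(-4)**(3/2) = 357*(-8*I) = -2856*I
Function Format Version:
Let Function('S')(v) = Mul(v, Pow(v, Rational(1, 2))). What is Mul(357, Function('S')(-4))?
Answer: Mul(-2856, I) ≈ Mul(-2856.0, I)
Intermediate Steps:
Function('S')(v) = Pow(v, Rational(3, 2))
Mul(357, Function('S')(-4)) = Mul(357, Pow(-4, Rational(3, 2))) = Mul(357, Mul(-8, I)) = Mul(-2856, I)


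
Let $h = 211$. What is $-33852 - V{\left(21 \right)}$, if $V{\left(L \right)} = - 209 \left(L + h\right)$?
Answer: $14636$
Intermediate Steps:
$V{\left(L \right)} = -44099 - 209 L$ ($V{\left(L \right)} = - 209 \left(L + 211\right) = - 209 \left(211 + L\right) = -44099 - 209 L$)
$-33852 - V{\left(21 \right)} = -33852 - \left(-44099 - 4389\right) = -33852 - -48488 = -33852 + 48488 = 14636$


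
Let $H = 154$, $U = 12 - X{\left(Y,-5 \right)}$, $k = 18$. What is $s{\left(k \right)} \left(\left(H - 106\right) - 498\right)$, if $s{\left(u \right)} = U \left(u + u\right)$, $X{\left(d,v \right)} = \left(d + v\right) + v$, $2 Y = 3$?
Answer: $-332100$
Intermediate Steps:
$Y = \frac{3}{2}$ ($Y = \frac{1}{2} \cdot 3 = \frac{3}{2} \approx 1.5$)
$X{\left(d,v \right)} = d + 2 v$
$U = \frac{41}{2}$ ($U = 12 - \left(\frac{3}{2} + 2 \left(-5\right)\right) = 12 - \left(\frac{3}{2} - 10\right) = 12 - - \frac{17}{2} = 12 + \frac{17}{2} = \frac{41}{2} \approx 20.5$)
$s{\left(u \right)} = 41 u$ ($s{\left(u \right)} = \frac{41 \left(u + u\right)}{2} = \frac{41 \cdot 2 u}{2} = 41 u$)
$s{\left(k \right)} \left(\left(H - 106\right) - 498\right) = 41 \cdot 18 \left(\left(154 - 106\right) - 498\right) = 738 \left(48 - 498\right) = 738 \left(-450\right) = -332100$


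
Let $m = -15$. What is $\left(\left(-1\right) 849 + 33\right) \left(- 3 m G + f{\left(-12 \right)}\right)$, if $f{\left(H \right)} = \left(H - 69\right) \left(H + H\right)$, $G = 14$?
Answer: $-2100384$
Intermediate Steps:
$f{\left(H \right)} = 2 H \left(-69 + H\right)$ ($f{\left(H \right)} = \left(-69 + H\right) 2 H = 2 H \left(-69 + H\right)$)
$\left(\left(-1\right) 849 + 33\right) \left(- 3 m G + f{\left(-12 \right)}\right) = \left(\left(-1\right) 849 + 33\right) \left(\left(-3\right) \left(-15\right) 14 + 2 \left(-12\right) \left(-69 - 12\right)\right) = \left(-849 + 33\right) \left(45 \cdot 14 + 2 \left(-12\right) \left(-81\right)\right) = - 816 \left(630 + 1944\right) = \left(-816\right) 2574 = -2100384$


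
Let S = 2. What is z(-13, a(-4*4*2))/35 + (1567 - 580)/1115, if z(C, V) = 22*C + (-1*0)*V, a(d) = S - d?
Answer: -56869/7805 ≈ -7.2862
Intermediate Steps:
a(d) = 2 - d
z(C, V) = 22*C (z(C, V) = 22*C + 0*V = 22*C + 0 = 22*C)
z(-13, a(-4*4*2))/35 + (1567 - 580)/1115 = (22*(-13))/35 + (1567 - 580)/1115 = -286*1/35 + 987*(1/1115) = -286/35 + 987/1115 = -56869/7805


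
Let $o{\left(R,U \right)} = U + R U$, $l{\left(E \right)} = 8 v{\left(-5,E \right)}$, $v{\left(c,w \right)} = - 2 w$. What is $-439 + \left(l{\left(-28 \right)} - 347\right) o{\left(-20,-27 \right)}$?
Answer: $51374$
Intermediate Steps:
$l{\left(E \right)} = - 16 E$ ($l{\left(E \right)} = 8 \left(- 2 E\right) = - 16 E$)
$-439 + \left(l{\left(-28 \right)} - 347\right) o{\left(-20,-27 \right)} = -439 + \left(\left(-16\right) \left(-28\right) - 347\right) \left(- 27 \left(1 - 20\right)\right) = -439 + \left(448 - 347\right) \left(\left(-27\right) \left(-19\right)\right) = -439 + 101 \cdot 513 = -439 + 51813 = 51374$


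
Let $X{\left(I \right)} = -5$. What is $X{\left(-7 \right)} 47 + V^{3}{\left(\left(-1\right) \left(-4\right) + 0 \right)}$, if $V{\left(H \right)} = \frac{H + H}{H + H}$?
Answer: $-234$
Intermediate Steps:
$V{\left(H \right)} = 1$ ($V{\left(H \right)} = \frac{2 H}{2 H} = 2 H \frac{1}{2 H} = 1$)
$X{\left(-7 \right)} 47 + V^{3}{\left(\left(-1\right) \left(-4\right) + 0 \right)} = \left(-5\right) 47 + 1^{3} = -235 + 1 = -234$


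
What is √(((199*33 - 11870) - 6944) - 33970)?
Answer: I*√46217 ≈ 214.98*I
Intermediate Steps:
√(((199*33 - 11870) - 6944) - 33970) = √(((6567 - 11870) - 6944) - 33970) = √((-5303 - 6944) - 33970) = √(-12247 - 33970) = √(-46217) = I*√46217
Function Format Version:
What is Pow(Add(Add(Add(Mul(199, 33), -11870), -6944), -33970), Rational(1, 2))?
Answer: Mul(I, Pow(46217, Rational(1, 2))) ≈ Mul(214.98, I)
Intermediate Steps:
Pow(Add(Add(Add(Mul(199, 33), -11870), -6944), -33970), Rational(1, 2)) = Pow(Add(Add(Add(6567, -11870), -6944), -33970), Rational(1, 2)) = Pow(Add(Add(-5303, -6944), -33970), Rational(1, 2)) = Pow(Add(-12247, -33970), Rational(1, 2)) = Pow(-46217, Rational(1, 2)) = Mul(I, Pow(46217, Rational(1, 2)))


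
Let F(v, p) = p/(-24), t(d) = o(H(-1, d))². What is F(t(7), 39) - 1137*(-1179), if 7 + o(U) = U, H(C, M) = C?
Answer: 10724171/8 ≈ 1.3405e+6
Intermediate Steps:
o(U) = -7 + U
t(d) = 64 (t(d) = (-7 - 1)² = (-8)² = 64)
F(v, p) = -p/24 (F(v, p) = p*(-1/24) = -p/24)
F(t(7), 39) - 1137*(-1179) = -1/24*39 - 1137*(-1179) = -13/8 + 1340523 = 10724171/8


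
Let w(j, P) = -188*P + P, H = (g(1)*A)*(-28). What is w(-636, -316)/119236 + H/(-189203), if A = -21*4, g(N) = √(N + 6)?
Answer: 14773/29809 - 336*√7/27029 ≈ 0.46270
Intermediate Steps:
g(N) = √(6 + N)
A = -84
H = 2352*√7 (H = (√(6 + 1)*(-84))*(-28) = (√7*(-84))*(-28) = -84*√7*(-28) = 2352*√7 ≈ 6222.8)
w(j, P) = -187*P
w(-636, -316)/119236 + H/(-189203) = -187*(-316)/119236 + (2352*√7)/(-189203) = 59092*(1/119236) + (2352*√7)*(-1/189203) = 14773/29809 - 336*√7/27029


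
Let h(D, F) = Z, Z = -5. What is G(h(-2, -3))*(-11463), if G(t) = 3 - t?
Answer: -91704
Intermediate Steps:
h(D, F) = -5
G(h(-2, -3))*(-11463) = (3 - 1*(-5))*(-11463) = (3 + 5)*(-11463) = 8*(-11463) = -91704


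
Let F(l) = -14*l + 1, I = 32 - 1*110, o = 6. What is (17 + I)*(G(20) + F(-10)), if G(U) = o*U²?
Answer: -155001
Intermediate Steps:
G(U) = 6*U²
I = -78 (I = 32 - 110 = -78)
F(l) = 1 - 14*l
(17 + I)*(G(20) + F(-10)) = (17 - 78)*(6*20² + (1 - 14*(-10))) = -61*(6*400 + (1 + 140)) = -61*(2400 + 141) = -61*2541 = -155001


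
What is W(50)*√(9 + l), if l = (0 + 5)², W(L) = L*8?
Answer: 400*√34 ≈ 2332.4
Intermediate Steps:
W(L) = 8*L
l = 25 (l = 5² = 25)
W(50)*√(9 + l) = (8*50)*√(9 + 25) = 400*√34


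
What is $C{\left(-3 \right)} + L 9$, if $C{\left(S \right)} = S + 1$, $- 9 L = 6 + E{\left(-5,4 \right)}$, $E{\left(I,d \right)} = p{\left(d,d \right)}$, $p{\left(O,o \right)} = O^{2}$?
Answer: $-24$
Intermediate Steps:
$E{\left(I,d \right)} = d^{2}$
$L = - \frac{22}{9}$ ($L = - \frac{6 + 4^{2}}{9} = - \frac{6 + 16}{9} = \left(- \frac{1}{9}\right) 22 = - \frac{22}{9} \approx -2.4444$)
$C{\left(S \right)} = 1 + S$
$C{\left(-3 \right)} + L 9 = \left(1 - 3\right) - 22 = -2 - 22 = -24$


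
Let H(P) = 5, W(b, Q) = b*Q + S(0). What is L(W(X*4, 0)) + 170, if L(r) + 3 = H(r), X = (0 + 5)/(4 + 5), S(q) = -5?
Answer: 172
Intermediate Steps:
X = 5/9 ≈ 0.55556
W(b, Q) = -5 + Q*b (W(b, Q) = b*Q - 5 = Q*b - 5 = -5 + Q*b)
L(r) = 2 (L(r) = -3 + 5 = 2)
L(W(X*4, 0)) + 170 = 2 + 170 = 172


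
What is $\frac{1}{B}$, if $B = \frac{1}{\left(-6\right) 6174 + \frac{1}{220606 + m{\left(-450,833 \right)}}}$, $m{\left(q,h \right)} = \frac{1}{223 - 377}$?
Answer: $- \frac{1258507777058}{33973323} \approx -37044.0$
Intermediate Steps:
$m{\left(q,h \right)} = - \frac{1}{154}$ ($m{\left(q,h \right)} = \frac{1}{-154} = - \frac{1}{154}$)
$B = - \frac{33973323}{1258507777058}$ ($B = \frac{1}{\left(-6\right) 6174 + \frac{1}{220606 - \frac{1}{154}}} = \frac{1}{-37044 + \frac{1}{\frac{33973323}{154}}} = \frac{1}{-37044 + \frac{154}{33973323}} = \frac{1}{- \frac{1258507777058}{33973323}} = - \frac{33973323}{1258507777058} \approx -2.6995 \cdot 10^{-5}$)
$\frac{1}{B} = \frac{1}{- \frac{33973323}{1258507777058}} = - \frac{1258507777058}{33973323}$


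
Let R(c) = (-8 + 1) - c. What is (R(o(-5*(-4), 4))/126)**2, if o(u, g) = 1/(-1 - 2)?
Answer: 100/35721 ≈ 0.0027995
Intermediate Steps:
o(u, g) = -1/3 (o(u, g) = 1/(-3) = -1/3)
R(c) = -7 - c
(R(o(-5*(-4), 4))/126)**2 = ((-7 - 1*(-1/3))/126)**2 = ((-7 + 1/3)*(1/126))**2 = (-20/3*1/126)**2 = (-10/189)**2 = 100/35721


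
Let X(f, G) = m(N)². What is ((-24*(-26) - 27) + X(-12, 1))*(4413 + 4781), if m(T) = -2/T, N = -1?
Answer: 5525594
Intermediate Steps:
X(f, G) = 4 (X(f, G) = (-2/(-1))² = (-2*(-1))² = 2² = 4)
((-24*(-26) - 27) + X(-12, 1))*(4413 + 4781) = ((-24*(-26) - 27) + 4)*(4413 + 4781) = ((624 - 27) + 4)*9194 = (597 + 4)*9194 = 601*9194 = 5525594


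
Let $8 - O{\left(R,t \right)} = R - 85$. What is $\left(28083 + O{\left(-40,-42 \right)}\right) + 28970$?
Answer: $57186$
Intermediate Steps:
$O{\left(R,t \right)} = 93 - R$ ($O{\left(R,t \right)} = 8 - \left(R - 85\right) = 8 - \left(-85 + R\right) = 93 - R$)
$\left(28083 + O{\left(-40,-42 \right)}\right) + 28970 = \left(28083 + \left(93 - -40\right)\right) + 28970 = \left(28083 + \left(93 + 40\right)\right) + 28970 = \left(28083 + 133\right) + 28970 = 28216 + 28970 = 57186$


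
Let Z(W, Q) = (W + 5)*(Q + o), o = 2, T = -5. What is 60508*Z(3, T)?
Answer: -1452192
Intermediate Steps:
Z(W, Q) = (2 + Q)*(5 + W) (Z(W, Q) = (W + 5)*(Q + 2) = (5 + W)*(2 + Q) = (2 + Q)*(5 + W))
60508*Z(3, T) = 60508*(10 + 2*3 + 5*(-5) - 5*3) = 60508*(10 + 6 - 25 - 15) = 60508*(-24) = -1452192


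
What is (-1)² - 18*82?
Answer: -1475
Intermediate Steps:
(-1)² - 18*82 = 1 - 1476 = -1475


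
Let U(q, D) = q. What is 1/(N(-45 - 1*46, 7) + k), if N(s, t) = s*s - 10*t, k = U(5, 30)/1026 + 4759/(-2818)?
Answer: 722817/5933833226 ≈ 0.00012181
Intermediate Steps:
k = -1217161/722817 (k = 5/1026 + 4759/(-2818) = 5*(1/1026) + 4759*(-1/2818) = 5/1026 - 4759/2818 = -1217161/722817 ≈ -1.6839)
N(s, t) = s² - 10*t
1/(N(-45 - 1*46, 7) + k) = 1/(((-45 - 1*46)² - 10*7) - 1217161/722817) = 1/(((-45 - 46)² - 70) - 1217161/722817) = 1/(((-91)² - 70) - 1217161/722817) = 1/((8281 - 70) - 1217161/722817) = 1/(8211 - 1217161/722817) = 1/(5933833226/722817) = 722817/5933833226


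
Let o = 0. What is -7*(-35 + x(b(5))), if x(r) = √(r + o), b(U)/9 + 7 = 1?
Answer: 245 - 21*I*√6 ≈ 245.0 - 51.439*I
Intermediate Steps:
b(U) = -54 (b(U) = -63 + 9*1 = -63 + 9 = -54)
x(r) = √r (x(r) = √(r + 0) = √r)
-7*(-35 + x(b(5))) = -7*(-35 + √(-54)) = -7*(-35 + 3*I*√6) = 245 - 21*I*√6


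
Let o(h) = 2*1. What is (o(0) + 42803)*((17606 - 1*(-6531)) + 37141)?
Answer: 2623004790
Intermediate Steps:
o(h) = 2
(o(0) + 42803)*((17606 - 1*(-6531)) + 37141) = (2 + 42803)*((17606 - 1*(-6531)) + 37141) = 42805*((17606 + 6531) + 37141) = 42805*(24137 + 37141) = 42805*61278 = 2623004790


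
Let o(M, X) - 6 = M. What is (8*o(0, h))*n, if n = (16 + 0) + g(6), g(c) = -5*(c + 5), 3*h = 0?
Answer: -1872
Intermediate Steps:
h = 0 (h = (1/3)*0 = 0)
o(M, X) = 6 + M
g(c) = -25 - 5*c (g(c) = -5*(5 + c) = -25 - 5*c)
n = -39 (n = (16 + 0) + (-25 - 5*6) = 16 + (-25 - 30) = 16 - 55 = -39)
(8*o(0, h))*n = (8*(6 + 0))*(-39) = (8*6)*(-39) = 48*(-39) = -1872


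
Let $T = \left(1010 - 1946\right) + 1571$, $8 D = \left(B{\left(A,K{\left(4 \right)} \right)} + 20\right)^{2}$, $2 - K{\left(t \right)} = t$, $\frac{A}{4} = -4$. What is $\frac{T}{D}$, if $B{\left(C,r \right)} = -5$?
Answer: $\frac{1016}{45} \approx 22.578$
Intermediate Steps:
$A = -16$ ($A = 4 \left(-4\right) = -16$)
$K{\left(t \right)} = 2 - t$
$D = \frac{225}{8}$ ($D = \frac{\left(-5 + 20\right)^{2}}{8} = \frac{15^{2}}{8} = \frac{1}{8} \cdot 225 = \frac{225}{8} \approx 28.125$)
$T = 635$ ($T = -936 + 1571 = 635$)
$\frac{T}{D} = \frac{635}{\frac{225}{8}} = 635 \cdot \frac{8}{225} = \frac{1016}{45}$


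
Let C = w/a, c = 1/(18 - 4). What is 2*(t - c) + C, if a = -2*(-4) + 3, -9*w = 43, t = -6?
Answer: -8716/693 ≈ -12.577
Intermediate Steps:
w = -43/9 (w = -⅑*43 = -43/9 ≈ -4.7778)
c = 1/14 ≈ 0.071429
a = 11 (a = 8 + 3 = 11)
C = -43/99 (C = -43/9/11 = -43/9*1/11 = -43/99 ≈ -0.43434)
2*(t - c) + C = 2*(-6 - 1*1/14) - 43/99 = 2*(-6 - 1/14) - 43/99 = 2*(-85/14) - 43/99 = -85/7 - 43/99 = -8716/693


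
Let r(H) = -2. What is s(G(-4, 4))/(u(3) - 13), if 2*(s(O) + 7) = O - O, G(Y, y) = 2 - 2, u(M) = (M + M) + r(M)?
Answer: 7/9 ≈ 0.77778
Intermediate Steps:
u(M) = -2 + 2*M (u(M) = (M + M) - 2 = 2*M - 2 = -2 + 2*M)
G(Y, y) = 0
s(O) = -7 (s(O) = -7 + (O - O)/2 = -7 + (½)*0 = -7 + 0 = -7)
s(G(-4, 4))/(u(3) - 13) = -7/((-2 + 2*3) - 13) = -7/((-2 + 6) - 13) = -7/(4 - 13) = -7/(-9) = -⅑*(-7) = 7/9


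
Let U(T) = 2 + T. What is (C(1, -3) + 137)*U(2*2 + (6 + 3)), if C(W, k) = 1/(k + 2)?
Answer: 2040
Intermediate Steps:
C(W, k) = 1/(2 + k)
(C(1, -3) + 137)*U(2*2 + (6 + 3)) = (1/(2 - 3) + 137)*(2 + (2*2 + (6 + 3))) = (1/(-1) + 137)*(2 + (4 + 9)) = (-1 + 137)*(2 + 13) = 136*15 = 2040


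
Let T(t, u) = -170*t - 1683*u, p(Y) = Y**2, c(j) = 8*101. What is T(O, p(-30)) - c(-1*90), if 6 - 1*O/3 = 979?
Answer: -1019278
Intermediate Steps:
c(j) = 808
O = -2919 (O = 18 - 3*979 = 18 - 2937 = -2919)
T(t, u) = -1683*u - 170*t
T(O, p(-30)) - c(-1*90) = (-1683*(-30)**2 - 170*(-2919)) - 1*808 = (-1683*900 + 496230) - 808 = (-1514700 + 496230) - 808 = -1018470 - 808 = -1019278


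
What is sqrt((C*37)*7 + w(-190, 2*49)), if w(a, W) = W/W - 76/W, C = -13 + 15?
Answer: sqrt(25393)/7 ≈ 22.765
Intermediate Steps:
C = 2
w(a, W) = 1 - 76/W
sqrt((C*37)*7 + w(-190, 2*49)) = sqrt((2*37)*7 + (-76 + 2*49)/((2*49))) = sqrt(74*7 + (-76 + 98)/98) = sqrt(518 + (1/98)*22) = sqrt(518 + 11/49) = sqrt(25393/49) = sqrt(25393)/7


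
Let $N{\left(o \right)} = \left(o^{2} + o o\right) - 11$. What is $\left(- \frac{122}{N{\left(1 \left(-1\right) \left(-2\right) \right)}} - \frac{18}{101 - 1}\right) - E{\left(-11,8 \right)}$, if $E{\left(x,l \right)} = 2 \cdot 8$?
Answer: $\frac{3673}{150} \approx 24.487$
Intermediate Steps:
$N{\left(o \right)} = -11 + 2 o^{2}$ ($N{\left(o \right)} = \left(o^{2} + o^{2}\right) - 11 = 2 o^{2} - 11 = -11 + 2 o^{2}$)
$E{\left(x,l \right)} = 16$
$\left(- \frac{122}{N{\left(1 \left(-1\right) \left(-2\right) \right)}} - \frac{18}{101 - 1}\right) - E{\left(-11,8 \right)} = \left(- \frac{122}{-11 + 2 \left(1 \left(-1\right) \left(-2\right)\right)^{2}} - \frac{18}{101 - 1}\right) - 16 = \left(- \frac{122}{-11 + 2 \left(\left(-1\right) \left(-2\right)\right)^{2}} - \frac{18}{101 - 1}\right) - 16 = \left(- \frac{122}{-11 + 2 \cdot 2^{2}} - \frac{18}{100}\right) - 16 = \left(- \frac{122}{-11 + 2 \cdot 4} - \frac{9}{50}\right) - 16 = \left(- \frac{122}{-11 + 8} - \frac{9}{50}\right) - 16 = \left(- \frac{122}{-3} - \frac{9}{50}\right) - 16 = \left(\left(-122\right) \left(- \frac{1}{3}\right) - \frac{9}{50}\right) - 16 = \left(\frac{122}{3} - \frac{9}{50}\right) - 16 = \frac{6073}{150} - 16 = \frac{3673}{150}$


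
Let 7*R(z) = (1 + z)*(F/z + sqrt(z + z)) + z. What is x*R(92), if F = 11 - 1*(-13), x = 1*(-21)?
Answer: -8022/23 - 558*sqrt(46) ≈ -4133.3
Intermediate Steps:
x = -21
F = 24 (F = 11 + 13 = 24)
R(z) = z/7 + (1 + z)*(24/z + sqrt(2)*sqrt(z))/7 (R(z) = ((1 + z)*(24/z + sqrt(z + z)) + z)/7 = ((1 + z)*(24/z + sqrt(2*z)) + z)/7 = ((1 + z)*(24/z + sqrt(2)*sqrt(z)) + z)/7 = (z + (1 + z)*(24/z + sqrt(2)*sqrt(z)))/7 = z/7 + (1 + z)*(24/z + sqrt(2)*sqrt(z))/7)
x*R(92) = -3*(24 + 92*(24 + 92 + sqrt(2)*sqrt(92) + sqrt(2)*92**(3/2)))/92 = -3*(24 + 92*(24 + 92 + sqrt(2)*(2*sqrt(23)) + sqrt(2)*(184*sqrt(23))))/92 = -3*(24 + 92*(24 + 92 + 2*sqrt(46) + 184*sqrt(46)))/92 = -3*(24 + 92*(116 + 186*sqrt(46)))/92 = -3*(24 + (10672 + 17112*sqrt(46)))/92 = -3*(10696 + 17112*sqrt(46))/92 = -21*(382/23 + 186*sqrt(46)/7) = -8022/23 - 558*sqrt(46)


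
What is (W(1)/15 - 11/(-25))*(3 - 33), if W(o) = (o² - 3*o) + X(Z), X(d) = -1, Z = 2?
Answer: -36/5 ≈ -7.2000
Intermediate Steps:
W(o) = -1 + o² - 3*o (W(o) = (o² - 3*o) - 1 = -1 + o² - 3*o)
(W(1)/15 - 11/(-25))*(3 - 33) = ((-1 + 1² - 3*1)/15 - 11/(-25))*(3 - 33) = ((-1 + 1 - 3)*(1/15) - 11*(-1/25))*(-30) = (-3*1/15 + 11/25)*(-30) = (-⅕ + 11/25)*(-30) = (6/25)*(-30) = -36/5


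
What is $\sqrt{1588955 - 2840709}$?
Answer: $7 i \sqrt{25546} \approx 1118.8 i$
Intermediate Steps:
$\sqrt{1588955 - 2840709} = \sqrt{-1251754} = 7 i \sqrt{25546}$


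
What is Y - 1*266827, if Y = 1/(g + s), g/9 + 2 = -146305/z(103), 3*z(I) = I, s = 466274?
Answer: -11760168685888/44074133 ≈ -2.6683e+5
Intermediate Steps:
z(I) = I/3
g = -3952089/103 (g = -18 + 9*(-146305/((⅓)*103)) = -18 + 9*(-146305/103/3) = -18 + 9*(-146305*3/103) = -18 + 9*(-438915/103) = -18 - 3950235/103 = -3952089/103 ≈ -38370.)
Y = 103/44074133 (Y = 1/(-3952089/103 + 466274) = 1/(44074133/103) = 103/44074133 ≈ 2.3370e-6)
Y - 1*266827 = 103/44074133 - 1*266827 = 103/44074133 - 266827 = -11760168685888/44074133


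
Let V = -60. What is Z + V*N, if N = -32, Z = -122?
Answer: 1798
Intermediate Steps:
Z + V*N = -122 - 60*(-32) = -122 + 1920 = 1798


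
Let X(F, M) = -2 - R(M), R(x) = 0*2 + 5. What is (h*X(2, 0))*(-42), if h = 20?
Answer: 5880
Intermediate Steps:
R(x) = 5 (R(x) = 0 + 5 = 5)
X(F, M) = -7 (X(F, M) = -2 - 1*5 = -2 - 5 = -7)
(h*X(2, 0))*(-42) = (20*(-7))*(-42) = -140*(-42) = 5880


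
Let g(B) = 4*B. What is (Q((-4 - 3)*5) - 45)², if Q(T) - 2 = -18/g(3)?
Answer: 7921/4 ≈ 1980.3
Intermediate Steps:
Q(T) = ½ (Q(T) = 2 - 18/(4*3) = 2 - 18/12 = 2 - 18*1/12 = 2 - 3/2 = ½)
(Q((-4 - 3)*5) - 45)² = (½ - 45)² = (-89/2)² = 7921/4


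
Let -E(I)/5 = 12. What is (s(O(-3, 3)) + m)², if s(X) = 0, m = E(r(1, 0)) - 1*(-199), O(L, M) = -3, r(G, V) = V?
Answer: 19321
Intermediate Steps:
E(I) = -60 (E(I) = -5*12 = -60)
m = 139 (m = -60 - 1*(-199) = -60 + 199 = 139)
(s(O(-3, 3)) + m)² = (0 + 139)² = 139² = 19321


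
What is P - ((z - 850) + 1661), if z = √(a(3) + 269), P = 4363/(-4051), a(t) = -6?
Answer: -3289724/4051 - √263 ≈ -828.29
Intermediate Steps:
P = -4363/4051 (P = 4363*(-1/4051) = -4363/4051 ≈ -1.0770)
z = √263 (z = √(-6 + 269) = √263 ≈ 16.217)
P - ((z - 850) + 1661) = -4363/4051 - ((√263 - 850) + 1661) = -4363/4051 - ((-850 + √263) + 1661) = -4363/4051 - (811 + √263) = -4363/4051 + (-811 - √263) = -3289724/4051 - √263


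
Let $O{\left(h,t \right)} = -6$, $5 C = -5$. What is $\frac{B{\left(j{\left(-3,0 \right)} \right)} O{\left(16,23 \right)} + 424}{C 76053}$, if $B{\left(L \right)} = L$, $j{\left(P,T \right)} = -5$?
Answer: $- \frac{454}{76053} \approx -0.0059695$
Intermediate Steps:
$C = -1$ ($C = \frac{1}{5} \left(-5\right) = -1$)
$\frac{B{\left(j{\left(-3,0 \right)} \right)} O{\left(16,23 \right)} + 424}{C 76053} = \frac{\left(-5\right) \left(-6\right) + 424}{\left(-1\right) 76053} = \frac{30 + 424}{-76053} = 454 \left(- \frac{1}{76053}\right) = - \frac{454}{76053}$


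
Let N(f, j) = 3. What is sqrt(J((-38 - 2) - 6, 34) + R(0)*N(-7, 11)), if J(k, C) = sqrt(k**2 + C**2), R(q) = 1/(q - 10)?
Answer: sqrt(-30 + 200*sqrt(818))/10 ≈ 7.5433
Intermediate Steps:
R(q) = 1/(-10 + q)
J(k, C) = sqrt(C**2 + k**2)
sqrt(J((-38 - 2) - 6, 34) + R(0)*N(-7, 11)) = sqrt(sqrt(34**2 + ((-38 - 2) - 6)**2) + 3/(-10 + 0)) = sqrt(sqrt(1156 + (-40 - 6)**2) + 3/(-10)) = sqrt(sqrt(1156 + (-46)**2) - 1/10*3) = sqrt(sqrt(1156 + 2116) - 3/10) = sqrt(sqrt(3272) - 3/10) = sqrt(2*sqrt(818) - 3/10) = sqrt(-3/10 + 2*sqrt(818))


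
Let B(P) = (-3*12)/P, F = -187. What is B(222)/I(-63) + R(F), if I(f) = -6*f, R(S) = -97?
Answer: -226108/2331 ≈ -97.000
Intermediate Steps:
B(P) = -36/P
B(222)/I(-63) + R(F) = (-36/222)/((-6*(-63))) - 97 = -36*1/222/378 - 97 = -6/37*1/378 - 97 = -1/2331 - 97 = -226108/2331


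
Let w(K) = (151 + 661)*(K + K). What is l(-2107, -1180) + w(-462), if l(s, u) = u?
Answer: -751468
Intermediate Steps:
w(K) = 1624*K (w(K) = 812*(2*K) = 1624*K)
l(-2107, -1180) + w(-462) = -1180 + 1624*(-462) = -1180 - 750288 = -751468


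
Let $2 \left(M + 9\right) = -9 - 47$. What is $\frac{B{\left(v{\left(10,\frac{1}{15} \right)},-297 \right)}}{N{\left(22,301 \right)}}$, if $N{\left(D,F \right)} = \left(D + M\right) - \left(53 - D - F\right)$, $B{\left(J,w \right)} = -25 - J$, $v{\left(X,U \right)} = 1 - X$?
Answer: $- \frac{16}{255} \approx -0.062745$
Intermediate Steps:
$M = -37$ ($M = -9 + \frac{-9 - 47}{2} = -9 + \frac{1}{2} \left(-56\right) = -9 - 28 = -37$)
$N{\left(D,F \right)} = -90 + F + 2 D$ ($N{\left(D,F \right)} = \left(D - 37\right) - \left(53 - D - F\right) = \left(-37 + D\right) + \left(-53 + D + F\right) = -90 + F + 2 D$)
$\frac{B{\left(v{\left(10,\frac{1}{15} \right)},-297 \right)}}{N{\left(22,301 \right)}} = \frac{-25 - \left(1 - 10\right)}{-90 + 301 + 2 \cdot 22} = \frac{-25 - \left(1 - 10\right)}{-90 + 301 + 44} = \frac{-25 - -9}{255} = \left(-25 + 9\right) \frac{1}{255} = \left(-16\right) \frac{1}{255} = - \frac{16}{255}$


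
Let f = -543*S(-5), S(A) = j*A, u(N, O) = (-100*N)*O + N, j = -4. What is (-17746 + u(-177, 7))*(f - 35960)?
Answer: -4961843140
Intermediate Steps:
u(N, O) = N - 100*N*O (u(N, O) = -100*N*O + N = N - 100*N*O)
S(A) = -4*A
f = -10860 (f = -(-2172)*(-5) = -543*20 = -10860)
(-17746 + u(-177, 7))*(f - 35960) = (-17746 - 177*(1 - 100*7))*(-10860 - 35960) = (-17746 - 177*(1 - 700))*(-46820) = (-17746 - 177*(-699))*(-46820) = (-17746 + 123723)*(-46820) = 105977*(-46820) = -4961843140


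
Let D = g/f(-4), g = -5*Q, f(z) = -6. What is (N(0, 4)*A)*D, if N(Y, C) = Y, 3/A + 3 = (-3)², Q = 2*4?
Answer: 0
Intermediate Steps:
Q = 8
A = ½ (A = 3/(-3 + (-3)²) = 3/(-3 + 9) = 3/6 = 3*(⅙) = ½ ≈ 0.50000)
g = -40 (g = -5*8 = -40)
D = 20/3 (D = -40/(-6) = -40*(-⅙) = 20/3 ≈ 6.6667)
(N(0, 4)*A)*D = (0*(½))*(20/3) = 0*(20/3) = 0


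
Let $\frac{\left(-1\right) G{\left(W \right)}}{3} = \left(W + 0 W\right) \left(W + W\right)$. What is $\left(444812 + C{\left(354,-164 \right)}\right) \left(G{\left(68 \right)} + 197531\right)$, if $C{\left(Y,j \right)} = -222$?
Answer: $75485602330$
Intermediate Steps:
$G{\left(W \right)} = - 6 W^{2}$ ($G{\left(W \right)} = - 3 \left(W + 0 W\right) \left(W + W\right) = - 3 \left(W + 0\right) 2 W = - 3 W 2 W = - 3 \cdot 2 W^{2} = - 6 W^{2}$)
$\left(444812 + C{\left(354,-164 \right)}\right) \left(G{\left(68 \right)} + 197531\right) = \left(444812 - 222\right) \left(- 6 \cdot 68^{2} + 197531\right) = 444590 \left(\left(-6\right) 4624 + 197531\right) = 444590 \left(-27744 + 197531\right) = 444590 \cdot 169787 = 75485602330$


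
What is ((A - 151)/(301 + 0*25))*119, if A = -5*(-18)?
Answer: -1037/43 ≈ -24.116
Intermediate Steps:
A = 90
((A - 151)/(301 + 0*25))*119 = ((90 - 151)/(301 + 0*25))*119 = -61/(301 + 0)*119 = -61/301*119 = -1037/43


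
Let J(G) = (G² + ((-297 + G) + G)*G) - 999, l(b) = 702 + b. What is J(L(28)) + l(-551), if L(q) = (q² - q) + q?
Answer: 1610272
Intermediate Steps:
L(q) = q²
J(G) = -999 + G² + G*(-297 + 2*G) (J(G) = (G² + (-297 + 2*G)*G) - 999 = (G² + G*(-297 + 2*G)) - 999 = -999 + G² + G*(-297 + 2*G))
J(L(28)) + l(-551) = (-999 - 297*28² + 3*(28²)²) + (702 - 551) = (-999 - 297*784 + 3*784²) + 151 = (-999 - 232848 + 3*614656) + 151 = (-999 - 232848 + 1843968) + 151 = 1610121 + 151 = 1610272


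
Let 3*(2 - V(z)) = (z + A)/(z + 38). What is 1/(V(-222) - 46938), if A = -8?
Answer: -12/563237 ≈ -2.1305e-5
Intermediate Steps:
V(z) = 2 - (-8 + z)/(3*(38 + z)) (V(z) = 2 - (z - 8)/(3*(z + 38)) = 2 - (-8 + z)/(3*(38 + z)))
1/(V(-222) - 46938) = 1/((236 + 5*(-222))/(3*(38 - 222)) - 46938) = 1/((⅓)*(236 - 1110)/(-184) - 46938) = 1/((⅓)*(-1/184)*(-874) - 46938) = 1/(19/12 - 46938) = 1/(-563237/12) = -12/563237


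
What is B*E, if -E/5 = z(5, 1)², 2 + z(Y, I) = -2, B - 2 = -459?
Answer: 36560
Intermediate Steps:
B = -457 (B = 2 - 459 = -457)
z(Y, I) = -4 (z(Y, I) = -2 - 2 = -4)
E = -80 (E = -5*(-4)² = -5*16 = -80)
B*E = -457*(-80) = 36560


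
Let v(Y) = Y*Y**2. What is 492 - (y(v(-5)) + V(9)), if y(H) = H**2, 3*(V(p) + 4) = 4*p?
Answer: -15141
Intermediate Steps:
v(Y) = Y**3
V(p) = -4 + 4*p/3 (V(p) = -4 + (4*p)/3 = -4 + 4*p/3)
492 - (y(v(-5)) + V(9)) = 492 - (((-5)**3)**2 + (-4 + (4/3)*9)) = 492 - ((-125)**2 + (-4 + 12)) = 492 - (15625 + 8) = 492 - 1*15633 = 492 - 15633 = -15141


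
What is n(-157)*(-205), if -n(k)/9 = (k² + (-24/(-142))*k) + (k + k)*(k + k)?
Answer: 16141002795/71 ≈ 2.2734e+8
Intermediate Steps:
n(k) = -45*k² - 108*k/71 (n(k) = -9*((k² + (-24/(-142))*k) + (k + k)*(k + k)) = -9*((k² + (-24*(-1/142))*k) + (2*k)*(2*k)) = -9*((k² + 12*k/71) + 4*k²) = -9*(5*k² + 12*k/71) = -45*k² - 108*k/71)
n(-157)*(-205) = -9/71*(-157)*(12 + 355*(-157))*(-205) = -9/71*(-157)*(12 - 55735)*(-205) = -9/71*(-157)*(-55723)*(-205) = -78736599/71*(-205) = 16141002795/71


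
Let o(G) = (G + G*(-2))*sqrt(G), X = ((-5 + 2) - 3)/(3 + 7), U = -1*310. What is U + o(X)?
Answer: -310 + 3*I*sqrt(15)/25 ≈ -310.0 + 0.46476*I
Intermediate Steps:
U = -310
X = -3/5 (X = (-3 - 3)/10 = -6*1/10 = -3/5 ≈ -0.60000)
o(G) = -G**(3/2) (o(G) = (G - 2*G)*sqrt(G) = (-G)*sqrt(G) = -G**(3/2))
U + o(X) = -310 - (-3/5)**(3/2) = -310 - (-3)*I*sqrt(15)/25 = -310 + 3*I*sqrt(15)/25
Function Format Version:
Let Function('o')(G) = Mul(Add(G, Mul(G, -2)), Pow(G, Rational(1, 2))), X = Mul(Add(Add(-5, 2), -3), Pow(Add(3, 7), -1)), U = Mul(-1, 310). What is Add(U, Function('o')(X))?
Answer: Add(-310, Mul(Rational(3, 25), I, Pow(15, Rational(1, 2)))) ≈ Add(-310.00, Mul(0.46476, I))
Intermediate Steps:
U = -310
X = Rational(-3, 5) (X = Mul(Add(-3, -3), Pow(10, -1)) = Mul(-6, Rational(1, 10)) = Rational(-3, 5) ≈ -0.60000)
Function('o')(G) = Mul(-1, Pow(G, Rational(3, 2))) (Function('o')(G) = Mul(Add(G, Mul(-2, G)), Pow(G, Rational(1, 2))) = Mul(Mul(-1, G), Pow(G, Rational(1, 2))) = Mul(-1, Pow(G, Rational(3, 2))))
Add(U, Function('o')(X)) = Add(-310, Mul(-1, Pow(Rational(-3, 5), Rational(3, 2)))) = Add(-310, Mul(-1, Mul(Rational(-3, 25), I, Pow(15, Rational(1, 2))))) = Add(-310, Mul(Rational(3, 25), I, Pow(15, Rational(1, 2))))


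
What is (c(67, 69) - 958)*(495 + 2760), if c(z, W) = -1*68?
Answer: -3339630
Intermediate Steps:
c(z, W) = -68
(c(67, 69) - 958)*(495 + 2760) = (-68 - 958)*(495 + 2760) = -1026*3255 = -3339630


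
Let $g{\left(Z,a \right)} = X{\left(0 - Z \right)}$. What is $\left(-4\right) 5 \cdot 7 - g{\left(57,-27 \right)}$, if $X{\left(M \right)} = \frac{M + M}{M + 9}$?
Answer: $- \frac{1139}{8} \approx -142.38$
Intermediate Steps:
$X{\left(M \right)} = \frac{2 M}{9 + M}$
$g{\left(Z,a \right)} = - \frac{2 Z}{9 - Z}$ ($g{\left(Z,a \right)} = \frac{2 \left(0 - Z\right)}{9 + \left(0 - Z\right)} = \frac{2 \left(- Z\right)}{9 - Z} = - \frac{2 Z}{9 - Z}$)
$\left(-4\right) 5 \cdot 7 - g{\left(57,-27 \right)} = \left(-4\right) 5 \cdot 7 - 2 \cdot 57 \frac{1}{-9 + 57} = \left(-20\right) 7 - 2 \cdot 57 \cdot \frac{1}{48} = -140 - 2 \cdot 57 \cdot \frac{1}{48} = -140 - \frac{19}{8} = - \frac{1139}{8}$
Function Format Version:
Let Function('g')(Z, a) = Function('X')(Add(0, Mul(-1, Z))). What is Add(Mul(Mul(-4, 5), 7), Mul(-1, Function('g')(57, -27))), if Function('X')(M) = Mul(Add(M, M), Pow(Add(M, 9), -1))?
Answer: Rational(-1139, 8) ≈ -142.38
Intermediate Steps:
Function('X')(M) = Mul(2, M, Pow(Add(9, M), -1)) (Function('X')(M) = Mul(Mul(2, M), Pow(Add(9, M), -1)) = Mul(2, M, Pow(Add(9, M), -1)))
Function('g')(Z, a) = Mul(-2, Z, Pow(Add(9, Mul(-1, Z)), -1)) (Function('g')(Z, a) = Mul(2, Add(0, Mul(-1, Z)), Pow(Add(9, Add(0, Mul(-1, Z))), -1)) = Mul(2, Mul(-1, Z), Pow(Add(9, Mul(-1, Z)), -1)) = Mul(-2, Z, Pow(Add(9, Mul(-1, Z)), -1)))
Add(Mul(Mul(-4, 5), 7), Mul(-1, Function('g')(57, -27))) = Add(Mul(Mul(-4, 5), 7), Mul(-1, Mul(2, 57, Pow(Add(-9, 57), -1)))) = Add(Mul(-20, 7), Mul(-1, Mul(2, 57, Pow(48, -1)))) = Add(-140, Mul(-1, Mul(2, 57, Rational(1, 48)))) = Add(-140, Mul(-1, Rational(19, 8))) = Add(-140, Rational(-19, 8)) = Rational(-1139, 8)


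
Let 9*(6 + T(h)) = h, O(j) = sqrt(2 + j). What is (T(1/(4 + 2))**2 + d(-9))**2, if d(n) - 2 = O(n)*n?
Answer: 7314213169/8503056 - 110161*I*sqrt(7)/162 ≈ 860.19 - 1799.1*I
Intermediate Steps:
d(n) = 2 + n*sqrt(2 + n) (d(n) = 2 + sqrt(2 + n)*n = 2 + n*sqrt(2 + n))
T(h) = -6 + h/9
(T(1/(4 + 2))**2 + d(-9))**2 = ((-6 + 1/(9*(4 + 2)))**2 + (2 - 9*sqrt(2 - 9)))**2 = ((-6 + (1/9)/6)**2 + (2 - 9*I*sqrt(7)))**2 = ((-6 + (1/9)*(1/6))**2 + (2 - 9*I*sqrt(7)))**2 = ((-6 + 1/54)**2 + (2 - 9*I*sqrt(7)))**2 = ((-323/54)**2 + (2 - 9*I*sqrt(7)))**2 = (104329/2916 + (2 - 9*I*sqrt(7)))**2 = (110161/2916 - 9*I*sqrt(7))**2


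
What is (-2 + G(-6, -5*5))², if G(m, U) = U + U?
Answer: 2704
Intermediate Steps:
G(m, U) = 2*U
(-2 + G(-6, -5*5))² = (-2 + 2*(-5*5))² = (-2 + 2*(-25))² = (-2 - 50)² = (-52)² = 2704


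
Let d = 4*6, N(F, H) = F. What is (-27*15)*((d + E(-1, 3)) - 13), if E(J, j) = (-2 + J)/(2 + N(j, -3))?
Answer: -4212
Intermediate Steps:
d = 24
E(J, j) = (-2 + J)/(2 + j)
(-27*15)*((d + E(-1, 3)) - 13) = (-27*15)*((24 + (-2 - 1)/(2 + 3)) - 13) = -405*((24 - 3/5) - 13) = -405*((24 + (⅕)*(-3)) - 13) = -405*((24 - ⅗) - 13) = -405*(117/5 - 13) = -405*52/5 = -4212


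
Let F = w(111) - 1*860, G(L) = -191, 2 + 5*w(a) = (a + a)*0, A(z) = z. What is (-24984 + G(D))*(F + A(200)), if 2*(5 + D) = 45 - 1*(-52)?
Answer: 16625570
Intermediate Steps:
w(a) = -2/5 (w(a) = -2/5 + ((a + a)*0)/5 = -2/5 + ((2*a)*0)/5 = -2/5 + (1/5)*0 = -2/5 + 0 = -2/5)
D = 87/2 (D = -5 + (45 - 1*(-52))/2 = -5 + (45 + 52)/2 = -5 + (1/2)*97 = -5 + 97/2 = 87/2 ≈ 43.500)
F = -4302/5 (F = -2/5 - 1*860 = -2/5 - 860 = -4302/5 ≈ -860.40)
(-24984 + G(D))*(F + A(200)) = (-24984 - 191)*(-4302/5 + 200) = -25175*(-3302/5) = 16625570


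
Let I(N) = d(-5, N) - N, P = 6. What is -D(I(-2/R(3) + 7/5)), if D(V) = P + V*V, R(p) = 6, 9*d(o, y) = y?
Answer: -125734/18225 ≈ -6.8990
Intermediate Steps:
d(o, y) = y/9
I(N) = -8*N/9 (I(N) = N/9 - N = -8*N/9)
D(V) = 6 + V² (D(V) = 6 + V*V = 6 + V²)
-D(I(-2/R(3) + 7/5)) = -(6 + (-8*(-2/6 + 7/5)/9)²) = -(6 + (-8*(-2*⅙ + 7*(⅕))/9)²) = -(6 + (-8*(-⅓ + 7/5)/9)²) = -(6 + (-8/9*16/15)²) = -(6 + (-128/135)²) = -(6 + 16384/18225) = -1*125734/18225 = -125734/18225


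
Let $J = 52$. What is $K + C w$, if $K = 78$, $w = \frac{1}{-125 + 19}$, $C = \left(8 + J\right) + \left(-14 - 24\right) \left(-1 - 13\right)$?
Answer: $\frac{3838}{53} \approx 72.415$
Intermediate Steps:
$C = 592$ ($C = \left(8 + 52\right) + \left(-14 - 24\right) \left(-1 - 13\right) = 60 - -532 = 60 + 532 = 592$)
$w = - \frac{1}{106}$ ($w = \frac{1}{-106} = - \frac{1}{106} \approx -0.009434$)
$K + C w = 78 + 592 \left(- \frac{1}{106}\right) = 78 - \frac{296}{53} = \frac{3838}{53}$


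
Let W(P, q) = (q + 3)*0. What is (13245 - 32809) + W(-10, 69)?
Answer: -19564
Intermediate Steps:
W(P, q) = 0 (W(P, q) = (3 + q)*0 = 0)
(13245 - 32809) + W(-10, 69) = (13245 - 32809) + 0 = -19564 + 0 = -19564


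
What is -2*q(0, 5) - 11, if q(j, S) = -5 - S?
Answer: 9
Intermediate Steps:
-2*q(0, 5) - 11 = -2*(-5 - 1*5) - 11 = -2*(-5 - 5) - 11 = -2*(-10) - 11 = 20 - 11 = 9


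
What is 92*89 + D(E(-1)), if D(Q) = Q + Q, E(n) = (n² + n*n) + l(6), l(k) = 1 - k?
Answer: 8182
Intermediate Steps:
E(n) = -5 + 2*n² (E(n) = (n² + n*n) + (1 - 1*6) = (n² + n²) + (1 - 6) = 2*n² - 5 = -5 + 2*n²)
D(Q) = 2*Q
92*89 + D(E(-1)) = 92*89 + 2*(-5 + 2*(-1)²) = 8188 + 2*(-5 + 2*1) = 8188 + 2*(-5 + 2) = 8188 + 2*(-3) = 8188 - 6 = 8182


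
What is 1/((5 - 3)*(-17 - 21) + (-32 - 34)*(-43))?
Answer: 1/2762 ≈ 0.00036206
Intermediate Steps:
1/((5 - 3)*(-17 - 21) + (-32 - 34)*(-43)) = 1/(2*(-38) - 66*(-43)) = 1/(-76 + 2838) = 1/2762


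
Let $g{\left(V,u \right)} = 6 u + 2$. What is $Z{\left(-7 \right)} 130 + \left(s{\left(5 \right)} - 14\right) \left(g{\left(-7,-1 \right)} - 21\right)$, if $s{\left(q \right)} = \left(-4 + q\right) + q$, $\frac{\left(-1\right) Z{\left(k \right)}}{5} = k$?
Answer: $4750$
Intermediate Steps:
$Z{\left(k \right)} = - 5 k$
$s{\left(q \right)} = -4 + 2 q$
$g{\left(V,u \right)} = 2 + 6 u$
$Z{\left(-7 \right)} 130 + \left(s{\left(5 \right)} - 14\right) \left(g{\left(-7,-1 \right)} - 21\right) = \left(-5\right) \left(-7\right) 130 + \left(\left(-4 + 2 \cdot 5\right) - 14\right) \left(\left(2 + 6 \left(-1\right)\right) - 21\right) = 35 \cdot 130 + \left(\left(-4 + 10\right) - 14\right) \left(\left(2 - 6\right) - 21\right) = 4550 + \left(6 - 14\right) \left(-4 - 21\right) = 4550 - -200 = 4550 + 200 = 4750$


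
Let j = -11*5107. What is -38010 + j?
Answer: -94187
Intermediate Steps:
j = -56177
-38010 + j = -38010 - 56177 = -94187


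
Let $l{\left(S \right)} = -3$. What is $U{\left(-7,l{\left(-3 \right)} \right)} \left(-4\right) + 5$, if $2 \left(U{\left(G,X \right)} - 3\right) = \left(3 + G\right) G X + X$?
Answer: $167$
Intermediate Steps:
$U{\left(G,X \right)} = 3 + \frac{X}{2} + \frac{G X \left(3 + G\right)}{2}$ ($U{\left(G,X \right)} = 3 + \frac{\left(3 + G\right) G X + X}{2} = 3 + \frac{G \left(3 + G\right) X + X}{2} = 3 + \frac{G X \left(3 + G\right) + X}{2} = 3 + \frac{X + G X \left(3 + G\right)}{2} = 3 + \left(\frac{X}{2} + \frac{G X \left(3 + G\right)}{2}\right) = 3 + \frac{X}{2} + \frac{G X \left(3 + G\right)}{2}$)
$U{\left(-7,l{\left(-3 \right)} \right)} \left(-4\right) + 5 = \left(3 + \frac{1}{2} \left(-3\right) + \frac{1}{2} \left(-3\right) \left(-7\right)^{2} + \frac{3}{2} \left(-7\right) \left(-3\right)\right) \left(-4\right) + 5 = \left(3 - \frac{3}{2} + \frac{1}{2} \left(-3\right) 49 + \frac{63}{2}\right) \left(-4\right) + 5 = \left(3 - \frac{3}{2} - \frac{147}{2} + \frac{63}{2}\right) \left(-4\right) + 5 = \left(- \frac{81}{2}\right) \left(-4\right) + 5 = 162 + 5 = 167$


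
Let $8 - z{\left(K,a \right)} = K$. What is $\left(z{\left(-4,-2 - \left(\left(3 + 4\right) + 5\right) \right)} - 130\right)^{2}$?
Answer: $13924$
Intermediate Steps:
$z{\left(K,a \right)} = 8 - K$
$\left(z{\left(-4,-2 - \left(\left(3 + 4\right) + 5\right) \right)} - 130\right)^{2} = \left(\left(8 - -4\right) - 130\right)^{2} = \left(\left(8 + 4\right) - 130\right)^{2} = \left(12 - 130\right)^{2} = \left(-118\right)^{2} = 13924$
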